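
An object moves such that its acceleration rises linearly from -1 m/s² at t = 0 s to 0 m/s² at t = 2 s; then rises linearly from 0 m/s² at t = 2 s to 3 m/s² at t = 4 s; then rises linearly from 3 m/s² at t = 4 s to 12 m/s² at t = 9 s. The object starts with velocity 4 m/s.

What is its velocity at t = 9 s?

43.5 m/s

Δv equals the area under the a-t graph; then v = v₀ + Δv.
0–2 s: ½(-1 + 0)(2) = -1 m/s
2–4 s: ½(0 + 3)(2) = 3 m/s
4–9 s: ½(3 + 12)(5) = 37.5 m/s
Δv = 39.5 m/s, so v(9) = 4 + (39.5) = 43.5 m/s.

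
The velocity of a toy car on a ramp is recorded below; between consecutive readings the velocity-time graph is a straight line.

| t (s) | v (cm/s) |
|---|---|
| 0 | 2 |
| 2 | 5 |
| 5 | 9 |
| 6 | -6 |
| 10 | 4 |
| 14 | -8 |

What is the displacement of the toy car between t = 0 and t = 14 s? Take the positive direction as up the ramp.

Net displacement equals the area under the velocity-time graph (areas below the axis count negative).
0–2 s: ½(2 + 5)(2) = 7 cm
2–5 s: ½(5 + 9)(3) = 21 cm
5–6 s: ½(9 + -6)(1) = 1.5 cm
6–10 s: ½(-6 + 4)(4) = -4 cm
10–14 s: ½(4 + -8)(4) = -8 cm
Net displacement = 17.5 cm

17.5 cm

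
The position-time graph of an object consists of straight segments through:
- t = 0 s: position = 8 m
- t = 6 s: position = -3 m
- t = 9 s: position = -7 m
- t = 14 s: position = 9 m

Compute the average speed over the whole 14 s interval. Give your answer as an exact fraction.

31/14 m/s

Average speed = (total path length)/(elapsed time); on a piecewise-linear x-t graph the path length is Σ|Δx|.
0–6 s: |Δx| = |-3 − 8| = 11 m
6–9 s: |Δx| = |-7 − -3| = 4 m
9–14 s: |Δx| = |9 − -7| = 16 m
Total path = 31 m; average speed = 31/14 = 31/14 m/s.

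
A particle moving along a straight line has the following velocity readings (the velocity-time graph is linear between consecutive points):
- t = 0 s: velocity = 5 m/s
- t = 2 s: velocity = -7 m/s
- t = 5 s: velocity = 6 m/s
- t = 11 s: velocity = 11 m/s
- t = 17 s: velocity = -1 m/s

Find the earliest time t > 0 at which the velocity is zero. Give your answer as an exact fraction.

t = 5/6 s

v changes sign on 0–2 s (from 5 to -7); the graph is linear there, so v = 0 at t = 0 + (-5)·(2 − 0)/(-7 − 5) = 5/6 s.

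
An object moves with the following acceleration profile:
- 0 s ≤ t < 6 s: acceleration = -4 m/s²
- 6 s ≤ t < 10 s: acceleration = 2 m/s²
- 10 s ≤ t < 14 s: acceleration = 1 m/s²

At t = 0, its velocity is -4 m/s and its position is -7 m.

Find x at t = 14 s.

On each constant-a segment, Δv = aΔt and Δx = v₀Δt + ½aΔt²; chain segment to segment.
0–6 s: v starts -4 m/s; Δx = -4·6 + ½·-4·6² = -96 m; v ends -28 m/s.
6–10 s: v starts -28 m/s; Δx = -28·4 + ½·2·4² = -96 m; v ends -20 m/s.
10–14 s: v starts -20 m/s; Δx = -20·4 + ½·1·4² = -72 m; v ends -16 m/s.
x(14) = -7 + Σ Δx = -271 m.

-271 m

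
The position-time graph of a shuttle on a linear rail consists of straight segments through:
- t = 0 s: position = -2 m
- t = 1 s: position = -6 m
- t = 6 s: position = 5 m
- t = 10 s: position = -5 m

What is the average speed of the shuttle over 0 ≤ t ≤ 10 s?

2.5 m/s

Average speed = (total path length)/(elapsed time); on a piecewise-linear x-t graph the path length is Σ|Δx|.
0–1 s: |Δx| = |-6 − -2| = 4 m
1–6 s: |Δx| = |5 − -6| = 11 m
6–10 s: |Δx| = |-5 − 5| = 10 m
Total path = 25 m; average speed = 25/10 = 2.5 m/s.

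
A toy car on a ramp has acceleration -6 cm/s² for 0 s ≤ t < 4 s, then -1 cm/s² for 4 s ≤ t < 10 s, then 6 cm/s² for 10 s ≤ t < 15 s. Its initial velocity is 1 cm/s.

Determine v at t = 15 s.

Δv equals the area under the a-t graph; then v = v₀ + Δv.
0–4 s: -6 × 4 = -24 cm/s
4–10 s: -1 × 6 = -6 cm/s
10–15 s: 6 × 5 = 30 cm/s
Δv = 0 cm/s, so v(15) = 1 + (0) = 1 cm/s.

1 cm/s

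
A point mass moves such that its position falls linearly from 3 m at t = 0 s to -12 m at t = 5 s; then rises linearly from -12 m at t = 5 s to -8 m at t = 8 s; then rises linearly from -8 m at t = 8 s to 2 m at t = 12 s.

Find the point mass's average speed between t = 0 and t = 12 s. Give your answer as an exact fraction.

Average speed = (total path length)/(elapsed time); on a piecewise-linear x-t graph the path length is Σ|Δx|.
0–5 s: |Δx| = |-12 − 3| = 15 m
5–8 s: |Δx| = |-8 − -12| = 4 m
8–12 s: |Δx| = |2 − -8| = 10 m
Total path = 29 m; average speed = 29/12 = 29/12 m/s.

29/12 m/s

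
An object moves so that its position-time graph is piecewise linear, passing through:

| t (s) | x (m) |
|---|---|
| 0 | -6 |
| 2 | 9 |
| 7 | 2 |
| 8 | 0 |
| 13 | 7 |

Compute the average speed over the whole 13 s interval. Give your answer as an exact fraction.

Average speed = (total path length)/(elapsed time); on a piecewise-linear x-t graph the path length is Σ|Δx|.
0–2 s: |Δx| = |9 − -6| = 15 m
2–7 s: |Δx| = |2 − 9| = 7 m
7–8 s: |Δx| = |0 − 2| = 2 m
8–13 s: |Δx| = |7 − 0| = 7 m
Total path = 31 m; average speed = 31/13 = 31/13 m/s.

31/13 m/s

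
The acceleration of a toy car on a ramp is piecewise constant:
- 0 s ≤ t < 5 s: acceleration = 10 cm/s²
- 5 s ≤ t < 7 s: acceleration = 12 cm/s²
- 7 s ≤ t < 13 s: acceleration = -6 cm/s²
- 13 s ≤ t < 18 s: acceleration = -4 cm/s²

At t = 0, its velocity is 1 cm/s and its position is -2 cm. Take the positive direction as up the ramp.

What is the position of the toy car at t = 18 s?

741 cm

On each constant-a segment, Δv = aΔt and Δx = v₀Δt + ½aΔt²; chain segment to segment.
0–5 s: v starts 1 cm/s; Δx = 1·5 + ½·10·5² = 130 cm; v ends 51 cm/s.
5–7 s: v starts 51 cm/s; Δx = 51·2 + ½·12·2² = 126 cm; v ends 75 cm/s.
7–13 s: v starts 75 cm/s; Δx = 75·6 + ½·-6·6² = 342 cm; v ends 39 cm/s.
13–18 s: v starts 39 cm/s; Δx = 39·5 + ½·-4·5² = 145 cm; v ends 19 cm/s.
x(18) = -2 + Σ Δx = 741 cm.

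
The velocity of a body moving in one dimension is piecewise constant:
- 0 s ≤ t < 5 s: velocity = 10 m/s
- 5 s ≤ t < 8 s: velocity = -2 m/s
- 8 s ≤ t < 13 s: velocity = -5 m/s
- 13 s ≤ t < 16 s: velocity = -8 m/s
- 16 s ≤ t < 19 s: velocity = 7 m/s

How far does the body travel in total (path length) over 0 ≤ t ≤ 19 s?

Distance (not displacement) is the total path length: add the absolute areas under v-t.
0–5 s: |10| × 5 = 50 m
5–8 s: |-2| × 3 = 6 m
8–13 s: |-5| × 5 = 25 m
13–16 s: |-8| × 3 = 24 m
16–19 s: |7| × 3 = 21 m
Total distance = 126 m

126 m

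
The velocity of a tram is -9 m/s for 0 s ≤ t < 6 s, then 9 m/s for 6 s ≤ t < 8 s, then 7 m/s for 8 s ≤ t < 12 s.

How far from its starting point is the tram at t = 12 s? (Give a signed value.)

-8 m

Net displacement equals the area under the velocity-time graph (areas below the axis count negative).
0–6 s: -9 × 6 = -54 m
6–8 s: 9 × 2 = 18 m
8–12 s: 7 × 4 = 28 m
Net displacement = -8 m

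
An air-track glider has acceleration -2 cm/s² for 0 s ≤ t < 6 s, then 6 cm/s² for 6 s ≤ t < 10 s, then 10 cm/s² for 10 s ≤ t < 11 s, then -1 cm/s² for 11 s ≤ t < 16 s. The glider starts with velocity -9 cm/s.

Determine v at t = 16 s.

8 cm/s

Δv equals the area under the a-t graph; then v = v₀ + Δv.
0–6 s: -2 × 6 = -12 cm/s
6–10 s: 6 × 4 = 24 cm/s
10–11 s: 10 × 1 = 10 cm/s
11–16 s: -1 × 5 = -5 cm/s
Δv = 17 cm/s, so v(16) = -9 + (17) = 8 cm/s.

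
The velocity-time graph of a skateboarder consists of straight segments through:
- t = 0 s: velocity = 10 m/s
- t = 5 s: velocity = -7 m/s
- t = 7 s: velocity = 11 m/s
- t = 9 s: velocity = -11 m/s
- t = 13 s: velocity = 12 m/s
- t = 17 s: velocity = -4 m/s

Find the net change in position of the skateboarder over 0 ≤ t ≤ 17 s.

Displacement is the signed area under the v-t curve.
0–5 s: ½(10 + -7)(5) = 7.5 m
5–7 s: ½(-7 + 11)(2) = 4 m
7–9 s: ½(11 + -11)(2) = 0 m
9–13 s: ½(-11 + 12)(4) = 2 m
13–17 s: ½(12 + -4)(4) = 16 m
Net displacement = 29.5 m

29.5 m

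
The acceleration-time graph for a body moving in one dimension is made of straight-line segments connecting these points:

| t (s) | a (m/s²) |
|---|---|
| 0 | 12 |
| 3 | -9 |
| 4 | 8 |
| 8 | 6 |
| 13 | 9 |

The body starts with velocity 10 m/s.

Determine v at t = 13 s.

79.5 m/s

Δv equals the area under the a-t graph; then v = v₀ + Δv.
0–3 s: ½(12 + -9)(3) = 4.5 m/s
3–4 s: ½(-9 + 8)(1) = -0.5 m/s
4–8 s: ½(8 + 6)(4) = 28 m/s
8–13 s: ½(6 + 9)(5) = 37.5 m/s
Δv = 69.5 m/s, so v(13) = 10 + (69.5) = 79.5 m/s.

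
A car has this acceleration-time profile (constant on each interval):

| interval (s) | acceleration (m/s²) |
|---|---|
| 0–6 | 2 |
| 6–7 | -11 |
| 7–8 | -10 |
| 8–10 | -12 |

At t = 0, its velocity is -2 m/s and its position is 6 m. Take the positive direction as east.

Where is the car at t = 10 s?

On each constant-a segment, Δv = aΔt and Δx = v₀Δt + ½aΔt²; chain segment to segment.
0–6 s: v starts -2 m/s; Δx = -2·6 + ½·2·6² = 24 m; v ends 10 m/s.
6–7 s: v starts 10 m/s; Δx = 10·1 + ½·-11·1² = 4.5 m; v ends -1 m/s.
7–8 s: v starts -1 m/s; Δx = -1·1 + ½·-10·1² = -6 m; v ends -11 m/s.
8–10 s: v starts -11 m/s; Δx = -11·2 + ½·-12·2² = -46 m; v ends -35 m/s.
x(10) = 6 + Σ Δx = -17.5 m.

-17.5 m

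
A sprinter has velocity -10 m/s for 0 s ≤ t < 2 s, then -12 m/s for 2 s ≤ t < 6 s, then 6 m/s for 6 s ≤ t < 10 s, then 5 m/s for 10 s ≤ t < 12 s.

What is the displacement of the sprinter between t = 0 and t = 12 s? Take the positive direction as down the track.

-34 m

Net displacement equals the area under the velocity-time graph (areas below the axis count negative).
0–2 s: -10 × 2 = -20 m
2–6 s: -12 × 4 = -48 m
6–10 s: 6 × 4 = 24 m
10–12 s: 5 × 2 = 10 m
Net displacement = -34 m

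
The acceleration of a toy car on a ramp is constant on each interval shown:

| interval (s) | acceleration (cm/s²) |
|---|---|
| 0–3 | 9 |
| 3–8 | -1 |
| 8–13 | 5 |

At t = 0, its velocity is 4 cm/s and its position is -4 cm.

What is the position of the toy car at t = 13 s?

On each constant-a segment, Δv = aΔt and Δx = v₀Δt + ½aΔt²; chain segment to segment.
0–3 s: v starts 4 cm/s; Δx = 4·3 + ½·9·3² = 52.5 cm; v ends 31 cm/s.
3–8 s: v starts 31 cm/s; Δx = 31·5 + ½·-1·5² = 142.5 cm; v ends 26 cm/s.
8–13 s: v starts 26 cm/s; Δx = 26·5 + ½·5·5² = 192.5 cm; v ends 51 cm/s.
x(13) = -4 + Σ Δx = 383.5 cm.

383.5 cm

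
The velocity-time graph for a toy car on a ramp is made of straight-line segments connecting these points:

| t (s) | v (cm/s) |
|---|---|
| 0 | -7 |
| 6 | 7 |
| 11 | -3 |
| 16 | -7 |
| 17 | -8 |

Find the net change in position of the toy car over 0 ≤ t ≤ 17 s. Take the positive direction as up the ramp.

Net displacement equals the area under the velocity-time graph (areas below the axis count negative).
0–6 s: ½(-7 + 7)(6) = 0 cm
6–11 s: ½(7 + -3)(5) = 10 cm
11–16 s: ½(-3 + -7)(5) = -25 cm
16–17 s: ½(-7 + -8)(1) = -7.5 cm
Net displacement = -22.5 cm

-22.5 cm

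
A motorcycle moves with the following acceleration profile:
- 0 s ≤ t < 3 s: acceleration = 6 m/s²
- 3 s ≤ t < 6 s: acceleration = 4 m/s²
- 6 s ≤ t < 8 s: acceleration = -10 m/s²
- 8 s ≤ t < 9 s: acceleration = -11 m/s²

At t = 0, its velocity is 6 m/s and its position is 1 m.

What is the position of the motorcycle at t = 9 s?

On each constant-a segment, Δv = aΔt and Δx = v₀Δt + ½aΔt²; chain segment to segment.
0–3 s: v starts 6 m/s; Δx = 6·3 + ½·6·3² = 45 m; v ends 24 m/s.
3–6 s: v starts 24 m/s; Δx = 24·3 + ½·4·3² = 90 m; v ends 36 m/s.
6–8 s: v starts 36 m/s; Δx = 36·2 + ½·-10·2² = 52 m; v ends 16 m/s.
8–9 s: v starts 16 m/s; Δx = 16·1 + ½·-11·1² = 10.5 m; v ends 5 m/s.
x(9) = 1 + Σ Δx = 198.5 m.

198.5 m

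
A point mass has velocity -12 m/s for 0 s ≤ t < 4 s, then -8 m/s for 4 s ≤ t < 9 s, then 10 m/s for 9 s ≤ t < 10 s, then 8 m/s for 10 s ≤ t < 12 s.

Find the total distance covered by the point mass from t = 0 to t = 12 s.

Distance (not displacement) is the total path length: add the absolute areas under v-t.
0–4 s: |-12| × 4 = 48 m
4–9 s: |-8| × 5 = 40 m
9–10 s: |10| × 1 = 10 m
10–12 s: |8| × 2 = 16 m
Total distance = 114 m

114 m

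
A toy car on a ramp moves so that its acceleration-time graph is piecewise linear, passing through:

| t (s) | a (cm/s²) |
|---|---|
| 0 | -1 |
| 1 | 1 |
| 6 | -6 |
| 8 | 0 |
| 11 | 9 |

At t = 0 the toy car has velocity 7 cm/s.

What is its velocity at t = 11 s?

2 cm/s

Δv equals the area under the a-t graph; then v = v₀ + Δv.
0–1 s: ½(-1 + 1)(1) = 0 cm/s
1–6 s: ½(1 + -6)(5) = -12.5 cm/s
6–8 s: ½(-6 + 0)(2) = -6 cm/s
8–11 s: ½(0 + 9)(3) = 13.5 cm/s
Δv = -5 cm/s, so v(11) = 7 + (-5) = 2 cm/s.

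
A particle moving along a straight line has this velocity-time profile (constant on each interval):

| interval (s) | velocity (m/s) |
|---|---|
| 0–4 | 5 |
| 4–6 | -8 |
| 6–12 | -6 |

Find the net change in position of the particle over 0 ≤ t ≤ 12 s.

Displacement is the signed area under the v-t curve.
0–4 s: 5 × 4 = 20 m
4–6 s: -8 × 2 = -16 m
6–12 s: -6 × 6 = -36 m
Net displacement = -32 m

-32 m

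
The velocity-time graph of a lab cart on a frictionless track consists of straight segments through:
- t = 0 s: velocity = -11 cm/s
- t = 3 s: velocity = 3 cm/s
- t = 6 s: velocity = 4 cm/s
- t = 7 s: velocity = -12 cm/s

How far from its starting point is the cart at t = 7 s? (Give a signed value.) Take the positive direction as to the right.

Displacement is the signed area under the v-t curve.
0–3 s: ½(-11 + 3)(3) = -12 cm
3–6 s: ½(3 + 4)(3) = 10.5 cm
6–7 s: ½(4 + -12)(1) = -4 cm
Net displacement = -5.5 cm

-5.5 cm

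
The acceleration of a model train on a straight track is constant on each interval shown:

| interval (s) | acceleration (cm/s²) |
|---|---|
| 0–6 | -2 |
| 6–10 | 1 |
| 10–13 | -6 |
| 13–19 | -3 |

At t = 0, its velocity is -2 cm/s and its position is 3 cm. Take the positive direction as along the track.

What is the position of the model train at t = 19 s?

On each constant-a segment, Δv = aΔt and Δx = v₀Δt + ½aΔt²; chain segment to segment.
0–6 s: v starts -2 cm/s; Δx = -2·6 + ½·-2·6² = -48 cm; v ends -14 cm/s.
6–10 s: v starts -14 cm/s; Δx = -14·4 + ½·1·4² = -48 cm; v ends -10 cm/s.
10–13 s: v starts -10 cm/s; Δx = -10·3 + ½·-6·3² = -57 cm; v ends -28 cm/s.
13–19 s: v starts -28 cm/s; Δx = -28·6 + ½·-3·6² = -222 cm; v ends -46 cm/s.
x(19) = 3 + Σ Δx = -372 cm.

-372 cm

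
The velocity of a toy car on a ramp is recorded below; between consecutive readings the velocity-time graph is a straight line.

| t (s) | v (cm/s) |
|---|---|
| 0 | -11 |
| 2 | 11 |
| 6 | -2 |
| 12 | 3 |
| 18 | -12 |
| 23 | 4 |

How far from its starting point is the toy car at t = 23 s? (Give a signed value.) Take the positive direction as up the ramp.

-26 cm

Displacement is the signed area under the v-t curve.
0–2 s: ½(-11 + 11)(2) = 0 cm
2–6 s: ½(11 + -2)(4) = 18 cm
6–12 s: ½(-2 + 3)(6) = 3 cm
12–18 s: ½(3 + -12)(6) = -27 cm
18–23 s: ½(-12 + 4)(5) = -20 cm
Net displacement = -26 cm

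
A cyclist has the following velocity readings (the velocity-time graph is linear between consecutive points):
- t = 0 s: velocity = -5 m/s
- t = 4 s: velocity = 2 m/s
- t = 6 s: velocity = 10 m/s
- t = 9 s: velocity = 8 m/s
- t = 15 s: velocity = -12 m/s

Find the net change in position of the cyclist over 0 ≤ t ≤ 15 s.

21 m

Displacement is the signed area under the v-t curve.
0–4 s: ½(-5 + 2)(4) = -6 m
4–6 s: ½(2 + 10)(2) = 12 m
6–9 s: ½(10 + 8)(3) = 27 m
9–15 s: ½(8 + -12)(6) = -12 m
Net displacement = 21 m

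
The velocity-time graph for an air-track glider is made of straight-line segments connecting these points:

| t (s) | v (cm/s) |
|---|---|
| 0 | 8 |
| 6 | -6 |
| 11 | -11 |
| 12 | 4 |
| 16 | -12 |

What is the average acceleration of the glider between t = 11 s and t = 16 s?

Average acceleration = Δv/Δt = (-12 − -11)/(16 − 11) = -0.2 cm/s².

-0.2 cm/s²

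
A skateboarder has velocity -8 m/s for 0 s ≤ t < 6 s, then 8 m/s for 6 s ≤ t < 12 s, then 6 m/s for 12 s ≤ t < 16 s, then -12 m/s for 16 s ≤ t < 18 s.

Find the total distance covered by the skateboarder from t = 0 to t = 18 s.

Distance (not displacement) is the total path length: add the absolute areas under v-t.
0–6 s: |-8| × 6 = 48 m
6–12 s: |8| × 6 = 48 m
12–16 s: |6| × 4 = 24 m
16–18 s: |-12| × 2 = 24 m
Total distance = 144 m

144 m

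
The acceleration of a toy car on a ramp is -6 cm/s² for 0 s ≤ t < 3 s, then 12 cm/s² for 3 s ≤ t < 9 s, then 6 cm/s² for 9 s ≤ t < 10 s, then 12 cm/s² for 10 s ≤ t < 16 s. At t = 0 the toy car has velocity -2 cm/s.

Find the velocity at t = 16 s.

Δv equals the area under the a-t graph; then v = v₀ + Δv.
0–3 s: -6 × 3 = -18 cm/s
3–9 s: 12 × 6 = 72 cm/s
9–10 s: 6 × 1 = 6 cm/s
10–16 s: 12 × 6 = 72 cm/s
Δv = 132 cm/s, so v(16) = -2 + (132) = 130 cm/s.

130 cm/s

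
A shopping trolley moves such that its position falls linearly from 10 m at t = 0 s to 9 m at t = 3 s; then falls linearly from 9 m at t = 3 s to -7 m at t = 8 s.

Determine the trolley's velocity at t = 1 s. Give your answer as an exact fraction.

-1/3 m/s

Velocity is the slope of the x-t graph on 0–3 s: (9 − 10)/(3 − 0) = -1/3 m/s.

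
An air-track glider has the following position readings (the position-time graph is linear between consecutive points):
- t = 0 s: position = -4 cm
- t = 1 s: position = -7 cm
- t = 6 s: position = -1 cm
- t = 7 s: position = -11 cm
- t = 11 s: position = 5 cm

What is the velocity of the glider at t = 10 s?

4 cm/s

Velocity is the slope of the x-t graph on 7–11 s: (5 − -11)/(11 − 7) = 4 cm/s.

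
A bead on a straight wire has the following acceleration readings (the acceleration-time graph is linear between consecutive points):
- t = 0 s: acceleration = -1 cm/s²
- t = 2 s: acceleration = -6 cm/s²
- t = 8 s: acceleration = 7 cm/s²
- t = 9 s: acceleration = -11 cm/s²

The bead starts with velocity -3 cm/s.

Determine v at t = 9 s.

Δv equals the area under the a-t graph; then v = v₀ + Δv.
0–2 s: ½(-1 + -6)(2) = -7 cm/s
2–8 s: ½(-6 + 7)(6) = 3 cm/s
8–9 s: ½(7 + -11)(1) = -2 cm/s
Δv = -6 cm/s, so v(9) = -3 + (-6) = -9 cm/s.

-9 cm/s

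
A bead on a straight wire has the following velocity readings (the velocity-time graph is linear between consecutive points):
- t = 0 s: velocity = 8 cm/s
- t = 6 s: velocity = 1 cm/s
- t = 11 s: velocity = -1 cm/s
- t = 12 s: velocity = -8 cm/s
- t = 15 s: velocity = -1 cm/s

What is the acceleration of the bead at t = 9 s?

-0.4 cm/s²

Acceleration is the slope of the v-t graph on 6–11 s: (-1 − 1)/(11 − 6) = -0.4 cm/s².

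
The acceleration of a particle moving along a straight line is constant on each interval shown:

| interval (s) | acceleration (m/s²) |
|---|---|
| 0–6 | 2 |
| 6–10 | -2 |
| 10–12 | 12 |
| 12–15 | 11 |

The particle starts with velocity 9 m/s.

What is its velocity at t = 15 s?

Δv equals the area under the a-t graph; then v = v₀ + Δv.
0–6 s: 2 × 6 = 12 m/s
6–10 s: -2 × 4 = -8 m/s
10–12 s: 12 × 2 = 24 m/s
12–15 s: 11 × 3 = 33 m/s
Δv = 61 m/s, so v(15) = 9 + (61) = 70 m/s.

70 m/s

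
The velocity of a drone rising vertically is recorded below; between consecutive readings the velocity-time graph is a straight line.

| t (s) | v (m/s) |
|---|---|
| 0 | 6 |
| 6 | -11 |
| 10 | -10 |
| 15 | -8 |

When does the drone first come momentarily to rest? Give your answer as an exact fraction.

t = 36/17 s

v changes sign on 0–6 s (from 6 to -11); the graph is linear there, so v = 0 at t = 0 + (-6)·(6 − 0)/(-11 − 6) = 36/17 s.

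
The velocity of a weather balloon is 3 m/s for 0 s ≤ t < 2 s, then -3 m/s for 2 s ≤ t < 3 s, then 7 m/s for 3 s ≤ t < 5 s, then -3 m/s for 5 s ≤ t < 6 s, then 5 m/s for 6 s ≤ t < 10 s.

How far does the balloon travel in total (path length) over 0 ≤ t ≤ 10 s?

46 m

Distance (not displacement) is the total path length: add the absolute areas under v-t.
0–2 s: |3| × 2 = 6 m
2–3 s: |-3| × 1 = 3 m
3–5 s: |7| × 2 = 14 m
5–6 s: |-3| × 1 = 3 m
6–10 s: |5| × 4 = 20 m
Total distance = 46 m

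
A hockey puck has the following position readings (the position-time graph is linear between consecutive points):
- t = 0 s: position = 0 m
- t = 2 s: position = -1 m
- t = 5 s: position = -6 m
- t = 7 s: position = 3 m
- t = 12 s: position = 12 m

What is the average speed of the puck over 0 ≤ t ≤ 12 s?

Average speed = (total path length)/(elapsed time); on a piecewise-linear x-t graph the path length is Σ|Δx|.
0–2 s: |Δx| = |-1 − 0| = 1 m
2–5 s: |Δx| = |-6 − -1| = 5 m
5–7 s: |Δx| = |3 − -6| = 9 m
7–12 s: |Δx| = |12 − 3| = 9 m
Total path = 24 m; average speed = 24/12 = 2 m/s.

2 m/s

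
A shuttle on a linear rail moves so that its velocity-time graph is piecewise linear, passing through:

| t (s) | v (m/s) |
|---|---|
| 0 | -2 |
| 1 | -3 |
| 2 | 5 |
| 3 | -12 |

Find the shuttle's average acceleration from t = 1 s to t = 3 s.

-4.5 m/s²

Average acceleration = Δv/Δt = (-12 − -3)/(3 − 1) = -4.5 m/s².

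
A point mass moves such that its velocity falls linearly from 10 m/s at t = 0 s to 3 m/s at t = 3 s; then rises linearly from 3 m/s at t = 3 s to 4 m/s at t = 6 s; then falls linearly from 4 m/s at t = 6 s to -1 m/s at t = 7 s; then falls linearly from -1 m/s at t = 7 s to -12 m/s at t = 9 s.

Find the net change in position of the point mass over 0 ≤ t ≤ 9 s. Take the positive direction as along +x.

18.5 m

Displacement is the signed area under the v-t curve.
0–3 s: ½(10 + 3)(3) = 19.5 m
3–6 s: ½(3 + 4)(3) = 10.5 m
6–7 s: ½(4 + -1)(1) = 1.5 m
7–9 s: ½(-1 + -12)(2) = -13 m
Net displacement = 18.5 m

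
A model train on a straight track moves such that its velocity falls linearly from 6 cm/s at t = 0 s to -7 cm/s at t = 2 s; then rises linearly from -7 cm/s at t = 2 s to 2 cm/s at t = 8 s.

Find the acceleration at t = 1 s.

Acceleration is the slope of the v-t graph on 0–2 s: (-7 − 6)/(2 − 0) = -6.5 cm/s².

-6.5 cm/s²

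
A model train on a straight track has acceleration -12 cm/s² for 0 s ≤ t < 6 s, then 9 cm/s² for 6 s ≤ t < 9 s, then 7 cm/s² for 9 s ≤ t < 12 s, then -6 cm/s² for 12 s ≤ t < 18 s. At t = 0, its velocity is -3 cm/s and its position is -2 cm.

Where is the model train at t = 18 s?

On each constant-a segment, Δv = aΔt and Δx = v₀Δt + ½aΔt²; chain segment to segment.
0–6 s: v starts -3 cm/s; Δx = -3·6 + ½·-12·6² = -234 cm; v ends -75 cm/s.
6–9 s: v starts -75 cm/s; Δx = -75·3 + ½·9·3² = -184.5 cm; v ends -48 cm/s.
9–12 s: v starts -48 cm/s; Δx = -48·3 + ½·7·3² = -112.5 cm; v ends -27 cm/s.
12–18 s: v starts -27 cm/s; Δx = -27·6 + ½·-6·6² = -270 cm; v ends -63 cm/s.
x(18) = -2 + Σ Δx = -803 cm.

-803 cm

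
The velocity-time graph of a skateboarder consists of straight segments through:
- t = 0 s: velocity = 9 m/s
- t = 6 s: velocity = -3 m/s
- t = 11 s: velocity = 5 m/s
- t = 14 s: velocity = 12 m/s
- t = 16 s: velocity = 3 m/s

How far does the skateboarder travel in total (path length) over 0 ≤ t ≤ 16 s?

Distance (not displacement) is the total path length: add the absolute areas under v-t.
0–6 s: v = 0 at t = 4.5 s; triangle areas 20.25 + 2.25 = 22.5 m
6–11 s: v = 0 at t = 7.875 s; triangle areas 2.8125 + 7.8125 = 10.625 m
11–14 s: |½(5 + 12)(3)| = 25.5 m
14–16 s: |½(12 + 3)(2)| = 15 m
Total distance = 73.625 m

73.625 m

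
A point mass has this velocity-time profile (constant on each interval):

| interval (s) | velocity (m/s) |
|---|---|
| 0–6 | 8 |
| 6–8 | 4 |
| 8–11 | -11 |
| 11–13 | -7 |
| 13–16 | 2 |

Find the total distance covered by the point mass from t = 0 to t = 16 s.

Distance (not displacement) is the total path length: add the absolute areas under v-t.
0–6 s: |8| × 6 = 48 m
6–8 s: |4| × 2 = 8 m
8–11 s: |-11| × 3 = 33 m
11–13 s: |-7| × 2 = 14 m
13–16 s: |2| × 3 = 6 m
Total distance = 109 m

109 m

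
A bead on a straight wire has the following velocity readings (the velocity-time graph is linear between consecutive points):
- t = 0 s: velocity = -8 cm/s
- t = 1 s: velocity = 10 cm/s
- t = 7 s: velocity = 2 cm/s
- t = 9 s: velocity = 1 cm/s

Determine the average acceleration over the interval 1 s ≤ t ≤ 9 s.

-1.125 cm/s²

Average acceleration = Δv/Δt = (1 − 10)/(9 − 1) = -1.125 cm/s².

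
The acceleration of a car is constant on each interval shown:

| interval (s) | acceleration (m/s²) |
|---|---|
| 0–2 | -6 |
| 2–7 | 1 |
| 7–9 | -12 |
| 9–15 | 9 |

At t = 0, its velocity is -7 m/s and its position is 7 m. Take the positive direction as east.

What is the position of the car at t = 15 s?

On each constant-a segment, Δv = aΔt and Δx = v₀Δt + ½aΔt²; chain segment to segment.
0–2 s: v starts -7 m/s; Δx = -7·2 + ½·-6·2² = -26 m; v ends -19 m/s.
2–7 s: v starts -19 m/s; Δx = -19·5 + ½·1·5² = -82.5 m; v ends -14 m/s.
7–9 s: v starts -14 m/s; Δx = -14·2 + ½·-12·2² = -52 m; v ends -38 m/s.
9–15 s: v starts -38 m/s; Δx = -38·6 + ½·9·6² = -66 m; v ends 16 m/s.
x(15) = 7 + Σ Δx = -219.5 m.

-219.5 m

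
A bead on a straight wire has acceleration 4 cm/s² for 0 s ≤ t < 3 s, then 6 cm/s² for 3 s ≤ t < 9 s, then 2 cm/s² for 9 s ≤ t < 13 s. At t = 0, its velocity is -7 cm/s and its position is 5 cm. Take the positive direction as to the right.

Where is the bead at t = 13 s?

320 cm

On each constant-a segment, Δv = aΔt and Δx = v₀Δt + ½aΔt²; chain segment to segment.
0–3 s: v starts -7 cm/s; Δx = -7·3 + ½·4·3² = -3 cm; v ends 5 cm/s.
3–9 s: v starts 5 cm/s; Δx = 5·6 + ½·6·6² = 138 cm; v ends 41 cm/s.
9–13 s: v starts 41 cm/s; Δx = 41·4 + ½·2·4² = 180 cm; v ends 49 cm/s.
x(13) = 5 + Σ Δx = 320 cm.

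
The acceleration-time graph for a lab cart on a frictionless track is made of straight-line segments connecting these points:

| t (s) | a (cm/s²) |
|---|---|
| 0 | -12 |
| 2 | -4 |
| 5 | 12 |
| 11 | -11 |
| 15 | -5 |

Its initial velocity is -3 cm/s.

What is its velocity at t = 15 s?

Δv equals the area under the a-t graph; then v = v₀ + Δv.
0–2 s: ½(-12 + -4)(2) = -16 cm/s
2–5 s: ½(-4 + 12)(3) = 12 cm/s
5–11 s: ½(12 + -11)(6) = 3 cm/s
11–15 s: ½(-11 + -5)(4) = -32 cm/s
Δv = -33 cm/s, so v(15) = -3 + (-33) = -36 cm/s.

-36 cm/s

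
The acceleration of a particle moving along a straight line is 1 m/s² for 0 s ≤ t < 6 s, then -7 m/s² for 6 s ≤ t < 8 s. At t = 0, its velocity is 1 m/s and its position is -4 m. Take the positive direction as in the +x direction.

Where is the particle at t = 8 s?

20 m

On each constant-a segment, Δv = aΔt and Δx = v₀Δt + ½aΔt²; chain segment to segment.
0–6 s: v starts 1 m/s; Δx = 1·6 + ½·1·6² = 24 m; v ends 7 m/s.
6–8 s: v starts 7 m/s; Δx = 7·2 + ½·-7·2² = 0 m; v ends -7 m/s.
x(8) = -4 + Σ Δx = 20 m.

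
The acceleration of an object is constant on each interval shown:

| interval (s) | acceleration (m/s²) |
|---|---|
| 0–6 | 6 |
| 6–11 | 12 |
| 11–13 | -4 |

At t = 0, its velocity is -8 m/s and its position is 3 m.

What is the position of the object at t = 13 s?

On each constant-a segment, Δv = aΔt and Δx = v₀Δt + ½aΔt²; chain segment to segment.
0–6 s: v starts -8 m/s; Δx = -8·6 + ½·6·6² = 60 m; v ends 28 m/s.
6–11 s: v starts 28 m/s; Δx = 28·5 + ½·12·5² = 290 m; v ends 88 m/s.
11–13 s: v starts 88 m/s; Δx = 88·2 + ½·-4·2² = 168 m; v ends 80 m/s.
x(13) = 3 + Σ Δx = 521 m.

521 m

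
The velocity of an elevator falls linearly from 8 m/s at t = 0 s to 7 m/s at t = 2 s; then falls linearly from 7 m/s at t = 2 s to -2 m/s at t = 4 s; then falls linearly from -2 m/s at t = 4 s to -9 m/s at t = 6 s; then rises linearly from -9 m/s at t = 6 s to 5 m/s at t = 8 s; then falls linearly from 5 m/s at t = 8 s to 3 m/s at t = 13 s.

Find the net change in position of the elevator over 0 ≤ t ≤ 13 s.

25 m

Displacement is the signed area under the v-t curve.
0–2 s: ½(8 + 7)(2) = 15 m
2–4 s: ½(7 + -2)(2) = 5 m
4–6 s: ½(-2 + -9)(2) = -11 m
6–8 s: ½(-9 + 5)(2) = -4 m
8–13 s: ½(5 + 3)(5) = 20 m
Net displacement = 25 m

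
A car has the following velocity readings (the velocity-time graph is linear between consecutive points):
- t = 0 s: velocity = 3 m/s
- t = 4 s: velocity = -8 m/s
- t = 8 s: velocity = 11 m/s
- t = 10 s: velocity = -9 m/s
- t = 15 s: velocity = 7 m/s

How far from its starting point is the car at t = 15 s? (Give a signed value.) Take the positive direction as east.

-7 m

Displacement is the signed area under the v-t curve.
0–4 s: ½(3 + -8)(4) = -10 m
4–8 s: ½(-8 + 11)(4) = 6 m
8–10 s: ½(11 + -9)(2) = 2 m
10–15 s: ½(-9 + 7)(5) = -5 m
Net displacement = -7 m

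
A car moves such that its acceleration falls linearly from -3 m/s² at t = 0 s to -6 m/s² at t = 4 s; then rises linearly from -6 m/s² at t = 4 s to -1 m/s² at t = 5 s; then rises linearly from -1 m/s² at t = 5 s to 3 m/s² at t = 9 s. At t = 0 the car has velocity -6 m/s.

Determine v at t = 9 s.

Δv equals the area under the a-t graph; then v = v₀ + Δv.
0–4 s: ½(-3 + -6)(4) = -18 m/s
4–5 s: ½(-6 + -1)(1) = -3.5 m/s
5–9 s: ½(-1 + 3)(4) = 4 m/s
Δv = -17.5 m/s, so v(9) = -6 + (-17.5) = -23.5 m/s.

-23.5 m/s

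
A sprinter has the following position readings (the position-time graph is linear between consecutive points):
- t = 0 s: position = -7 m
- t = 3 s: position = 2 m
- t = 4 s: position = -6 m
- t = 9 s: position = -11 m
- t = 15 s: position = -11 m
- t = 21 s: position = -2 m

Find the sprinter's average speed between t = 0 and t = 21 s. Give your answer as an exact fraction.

Average speed = (total path length)/(elapsed time); on a piecewise-linear x-t graph the path length is Σ|Δx|.
0–3 s: |Δx| = |2 − -7| = 9 m
3–4 s: |Δx| = |-6 − 2| = 8 m
4–9 s: |Δx| = |-11 − -6| = 5 m
9–15 s: |Δx| = |-11 − -11| = 0 m
15–21 s: |Δx| = |-2 − -11| = 9 m
Total path = 31 m; average speed = 31/21 = 31/21 m/s.

31/21 m/s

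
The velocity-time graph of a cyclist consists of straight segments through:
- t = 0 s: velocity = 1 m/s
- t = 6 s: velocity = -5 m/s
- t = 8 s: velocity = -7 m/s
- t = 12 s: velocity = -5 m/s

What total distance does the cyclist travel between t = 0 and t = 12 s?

Total distance travelled is ∫|v| dt — sum the magnitudes of each area piece.
0–6 s: v = 0 at t = 1 s; triangle areas 0.5 + 12.5 = 13 m
6–8 s: |½(-5 + -7)(2)| = 12 m
8–12 s: |½(-7 + -5)(4)| = 24 m
Total distance = 49 m

49 m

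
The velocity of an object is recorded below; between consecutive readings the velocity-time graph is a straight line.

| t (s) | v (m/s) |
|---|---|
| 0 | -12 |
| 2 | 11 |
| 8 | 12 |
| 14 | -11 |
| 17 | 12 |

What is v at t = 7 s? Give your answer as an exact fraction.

On 2–8 s the graph is linear from 11 to 12 m/s: v(7) = 11 + (12 − 11)·(7 − 2)/(8 − 2) = 71/6 m/s.

71/6 m/s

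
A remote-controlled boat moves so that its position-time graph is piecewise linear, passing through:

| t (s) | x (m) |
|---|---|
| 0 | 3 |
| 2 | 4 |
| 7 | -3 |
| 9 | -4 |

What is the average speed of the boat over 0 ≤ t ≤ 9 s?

Average speed = (total path length)/(elapsed time); on a piecewise-linear x-t graph the path length is Σ|Δx|.
0–2 s: |Δx| = |4 − 3| = 1 m
2–7 s: |Δx| = |-3 − 4| = 7 m
7–9 s: |Δx| = |-4 − -3| = 1 m
Total path = 9 m; average speed = 9/9 = 1 m/s.

1 m/s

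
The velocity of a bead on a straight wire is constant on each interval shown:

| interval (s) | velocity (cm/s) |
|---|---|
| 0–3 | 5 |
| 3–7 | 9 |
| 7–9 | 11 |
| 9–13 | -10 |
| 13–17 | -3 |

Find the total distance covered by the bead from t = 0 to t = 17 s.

Total distance travelled is ∫|v| dt — sum the magnitudes of each area piece.
0–3 s: |5| × 3 = 15 cm
3–7 s: |9| × 4 = 36 cm
7–9 s: |11| × 2 = 22 cm
9–13 s: |-10| × 4 = 40 cm
13–17 s: |-3| × 4 = 12 cm
Total distance = 125 cm

125 cm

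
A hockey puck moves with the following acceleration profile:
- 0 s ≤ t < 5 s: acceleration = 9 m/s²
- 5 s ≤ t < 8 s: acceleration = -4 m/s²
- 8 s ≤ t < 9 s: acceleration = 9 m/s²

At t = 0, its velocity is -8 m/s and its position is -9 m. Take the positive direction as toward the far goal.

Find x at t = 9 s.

186 m

On each constant-a segment, Δv = aΔt and Δx = v₀Δt + ½aΔt²; chain segment to segment.
0–5 s: v starts -8 m/s; Δx = -8·5 + ½·9·5² = 72.5 m; v ends 37 m/s.
5–8 s: v starts 37 m/s; Δx = 37·3 + ½·-4·3² = 93 m; v ends 25 m/s.
8–9 s: v starts 25 m/s; Δx = 25·1 + ½·9·1² = 29.5 m; v ends 34 m/s.
x(9) = -9 + Σ Δx = 186 m.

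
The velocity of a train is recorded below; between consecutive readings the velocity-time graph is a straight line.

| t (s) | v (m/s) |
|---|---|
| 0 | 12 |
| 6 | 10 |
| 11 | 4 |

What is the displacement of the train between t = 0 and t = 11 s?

Net displacement equals the area under the velocity-time graph (areas below the axis count negative).
0–6 s: ½(12 + 10)(6) = 66 m
6–11 s: ½(10 + 4)(5) = 35 m
Net displacement = 101 m

101 m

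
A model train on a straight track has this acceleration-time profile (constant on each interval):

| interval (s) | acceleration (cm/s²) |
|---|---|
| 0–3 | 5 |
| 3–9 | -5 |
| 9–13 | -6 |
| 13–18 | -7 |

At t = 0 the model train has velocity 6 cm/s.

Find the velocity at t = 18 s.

-68 cm/s

Δv equals the area under the a-t graph; then v = v₀ + Δv.
0–3 s: 5 × 3 = 15 cm/s
3–9 s: -5 × 6 = -30 cm/s
9–13 s: -6 × 4 = -24 cm/s
13–18 s: -7 × 5 = -35 cm/s
Δv = -74 cm/s, so v(18) = 6 + (-74) = -68 cm/s.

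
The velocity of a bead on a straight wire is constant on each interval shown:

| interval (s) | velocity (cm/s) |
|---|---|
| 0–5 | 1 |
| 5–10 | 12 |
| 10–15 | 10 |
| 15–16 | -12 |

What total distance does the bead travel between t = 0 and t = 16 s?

127 cm

Distance (not displacement) is the total path length: add the absolute areas under v-t.
0–5 s: |1| × 5 = 5 cm
5–10 s: |12| × 5 = 60 cm
10–15 s: |10| × 5 = 50 cm
15–16 s: |-12| × 1 = 12 cm
Total distance = 127 cm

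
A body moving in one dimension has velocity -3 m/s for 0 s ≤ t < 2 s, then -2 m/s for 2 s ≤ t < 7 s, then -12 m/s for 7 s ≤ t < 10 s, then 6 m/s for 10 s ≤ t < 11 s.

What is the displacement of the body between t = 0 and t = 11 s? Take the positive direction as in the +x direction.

-46 m

Net displacement equals the area under the velocity-time graph (areas below the axis count negative).
0–2 s: -3 × 2 = -6 m
2–7 s: -2 × 5 = -10 m
7–10 s: -12 × 3 = -36 m
10–11 s: 6 × 1 = 6 m
Net displacement = -46 m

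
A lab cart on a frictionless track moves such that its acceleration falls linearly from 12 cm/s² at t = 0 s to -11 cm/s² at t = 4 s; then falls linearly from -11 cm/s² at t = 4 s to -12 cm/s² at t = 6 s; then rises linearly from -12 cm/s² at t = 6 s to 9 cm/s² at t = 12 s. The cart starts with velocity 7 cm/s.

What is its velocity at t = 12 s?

-23 cm/s

Δv equals the area under the a-t graph; then v = v₀ + Δv.
0–4 s: ½(12 + -11)(4) = 2 cm/s
4–6 s: ½(-11 + -12)(2) = -23 cm/s
6–12 s: ½(-12 + 9)(6) = -9 cm/s
Δv = -30 cm/s, so v(12) = 7 + (-30) = -23 cm/s.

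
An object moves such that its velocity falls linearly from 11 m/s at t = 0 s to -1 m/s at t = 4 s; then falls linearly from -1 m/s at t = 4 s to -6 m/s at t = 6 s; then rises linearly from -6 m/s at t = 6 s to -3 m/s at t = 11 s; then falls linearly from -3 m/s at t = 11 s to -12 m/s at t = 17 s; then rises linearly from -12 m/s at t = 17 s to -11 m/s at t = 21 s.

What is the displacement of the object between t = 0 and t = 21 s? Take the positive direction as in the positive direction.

Displacement is the signed area under the v-t curve.
0–4 s: ½(11 + -1)(4) = 20 m
4–6 s: ½(-1 + -6)(2) = -7 m
6–11 s: ½(-6 + -3)(5) = -22.5 m
11–17 s: ½(-3 + -12)(6) = -45 m
17–21 s: ½(-12 + -11)(4) = -46 m
Net displacement = -100.5 m

-100.5 m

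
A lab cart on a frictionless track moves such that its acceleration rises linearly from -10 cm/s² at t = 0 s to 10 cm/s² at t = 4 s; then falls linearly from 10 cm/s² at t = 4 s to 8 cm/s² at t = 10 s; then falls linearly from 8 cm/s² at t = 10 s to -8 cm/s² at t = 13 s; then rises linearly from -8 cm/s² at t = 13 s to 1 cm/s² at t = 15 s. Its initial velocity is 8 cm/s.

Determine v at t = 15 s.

55 cm/s

Δv equals the area under the a-t graph; then v = v₀ + Δv.
0–4 s: ½(-10 + 10)(4) = 0 cm/s
4–10 s: ½(10 + 8)(6) = 54 cm/s
10–13 s: ½(8 + -8)(3) = 0 cm/s
13–15 s: ½(-8 + 1)(2) = -7 cm/s
Δv = 47 cm/s, so v(15) = 8 + (47) = 55 cm/s.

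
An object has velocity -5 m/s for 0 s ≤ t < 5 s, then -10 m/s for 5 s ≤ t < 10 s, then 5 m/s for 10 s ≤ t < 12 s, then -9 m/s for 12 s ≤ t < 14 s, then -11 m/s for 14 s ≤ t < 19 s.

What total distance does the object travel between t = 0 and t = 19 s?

Total distance travelled is ∫|v| dt — sum the magnitudes of each area piece.
0–5 s: |-5| × 5 = 25 m
5–10 s: |-10| × 5 = 50 m
10–12 s: |5| × 2 = 10 m
12–14 s: |-9| × 2 = 18 m
14–19 s: |-11| × 5 = 55 m
Total distance = 158 m

158 m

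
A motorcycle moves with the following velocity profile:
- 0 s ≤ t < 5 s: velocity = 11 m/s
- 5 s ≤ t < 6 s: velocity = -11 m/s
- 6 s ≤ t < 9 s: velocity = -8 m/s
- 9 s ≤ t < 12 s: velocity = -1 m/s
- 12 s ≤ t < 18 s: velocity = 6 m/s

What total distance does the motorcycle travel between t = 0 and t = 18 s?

129 m

Total distance travelled is ∫|v| dt — sum the magnitudes of each area piece.
0–5 s: |11| × 5 = 55 m
5–6 s: |-11| × 1 = 11 m
6–9 s: |-8| × 3 = 24 m
9–12 s: |-1| × 3 = 3 m
12–18 s: |6| × 6 = 36 m
Total distance = 129 m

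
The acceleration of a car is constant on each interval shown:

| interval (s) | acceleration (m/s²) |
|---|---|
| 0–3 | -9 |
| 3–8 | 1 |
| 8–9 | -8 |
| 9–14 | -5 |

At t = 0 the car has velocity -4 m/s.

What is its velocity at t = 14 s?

Δv equals the area under the a-t graph; then v = v₀ + Δv.
0–3 s: -9 × 3 = -27 m/s
3–8 s: 1 × 5 = 5 m/s
8–9 s: -8 × 1 = -8 m/s
9–14 s: -5 × 5 = -25 m/s
Δv = -55 m/s, so v(14) = -4 + (-55) = -59 m/s.

-59 m/s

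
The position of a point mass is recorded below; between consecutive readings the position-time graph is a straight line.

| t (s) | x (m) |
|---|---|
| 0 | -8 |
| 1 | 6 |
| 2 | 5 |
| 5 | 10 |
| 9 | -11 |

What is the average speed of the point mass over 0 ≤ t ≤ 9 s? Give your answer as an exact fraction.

Average speed = (total path length)/(elapsed time); on a piecewise-linear x-t graph the path length is Σ|Δx|.
0–1 s: |Δx| = |6 − -8| = 14 m
1–2 s: |Δx| = |5 − 6| = 1 m
2–5 s: |Δx| = |10 − 5| = 5 m
5–9 s: |Δx| = |-11 − 10| = 21 m
Total path = 41 m; average speed = 41/9 = 41/9 m/s.

41/9 m/s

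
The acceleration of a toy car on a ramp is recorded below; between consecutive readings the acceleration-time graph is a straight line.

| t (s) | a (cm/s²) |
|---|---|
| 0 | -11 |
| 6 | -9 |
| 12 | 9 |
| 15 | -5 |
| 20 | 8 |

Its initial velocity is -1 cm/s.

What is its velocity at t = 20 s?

-47.5 cm/s

Δv equals the area under the a-t graph; then v = v₀ + Δv.
0–6 s: ½(-11 + -9)(6) = -60 cm/s
6–12 s: ½(-9 + 9)(6) = 0 cm/s
12–15 s: ½(9 + -5)(3) = 6 cm/s
15–20 s: ½(-5 + 8)(5) = 7.5 cm/s
Δv = -46.5 cm/s, so v(20) = -1 + (-46.5) = -47.5 cm/s.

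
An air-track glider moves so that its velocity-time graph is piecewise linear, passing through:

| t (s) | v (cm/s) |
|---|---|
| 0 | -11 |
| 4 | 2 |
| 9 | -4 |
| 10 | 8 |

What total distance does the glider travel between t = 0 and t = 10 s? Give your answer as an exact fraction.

1205/39 cm

Total distance travelled is ∫|v| dt — sum the magnitudes of each area piece.
0–4 s: v = 0 at t = 44/13 s; triangle areas 242/13 + 8/13 = 250/13 cm
4–9 s: v = 0 at t = 17/3 s; triangle areas 5/3 + 20/3 = 25/3 cm
9–10 s: v = 0 at t = 28/3 s; triangle areas 2/3 + 8/3 = 10/3 cm
Total distance = 1205/39 cm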